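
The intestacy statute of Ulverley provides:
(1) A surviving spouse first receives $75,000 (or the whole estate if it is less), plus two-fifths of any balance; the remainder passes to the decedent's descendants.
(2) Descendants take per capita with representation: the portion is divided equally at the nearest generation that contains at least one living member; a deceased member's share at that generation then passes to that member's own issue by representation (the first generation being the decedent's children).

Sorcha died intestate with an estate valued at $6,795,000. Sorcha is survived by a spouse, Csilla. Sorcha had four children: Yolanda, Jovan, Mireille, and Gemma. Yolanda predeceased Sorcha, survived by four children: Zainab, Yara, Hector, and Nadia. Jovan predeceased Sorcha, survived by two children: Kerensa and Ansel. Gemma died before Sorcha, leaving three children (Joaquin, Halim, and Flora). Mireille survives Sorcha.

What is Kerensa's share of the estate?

Kerensa receives $504,000.

Csilla first takes $75,000, leaving a balance of $6,720,000. Csilla then takes two-fifths of the balance ($2,688,000), for a total of $2,763,000. The remaining $4,032,000 passes to the descendants.
The descendants' portion ($4,032,000) is divided into 4 shares of $1,008,000: Mireille takes $1,008,000; Yolanda's $1,008,000 share passes to Yolanda's issue; Jovan's $1,008,000 share passes to Jovan's issue; Gemma's $1,008,000 share passes to Gemma's issue.
Yolanda's share ($1,008,000) is divided into 4 shares of $252,000: Zainab, Yara, Hector, and Nadia each take $252,000.
Jovan's share ($1,008,000) is divided into 2 shares of $504,000: Kerensa and Ansel each take $504,000.
Gemma's share ($1,008,000) is divided into 3 shares of $336,000: Joaquin, Halim, and Flora each take $336,000.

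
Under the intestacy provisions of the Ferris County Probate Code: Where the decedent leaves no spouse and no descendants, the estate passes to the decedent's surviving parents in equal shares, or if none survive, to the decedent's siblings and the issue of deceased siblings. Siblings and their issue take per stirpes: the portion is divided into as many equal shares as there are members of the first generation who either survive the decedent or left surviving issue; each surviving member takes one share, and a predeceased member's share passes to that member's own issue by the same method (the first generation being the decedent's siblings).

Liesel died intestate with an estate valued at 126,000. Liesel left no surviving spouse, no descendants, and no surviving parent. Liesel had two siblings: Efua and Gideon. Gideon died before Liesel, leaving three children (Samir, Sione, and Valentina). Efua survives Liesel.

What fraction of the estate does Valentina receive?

Valentina receives 1/6 of the estate.

The entire 126,000 passes to the siblings and their issue.
That amount (126,000) is divided into 2 shares of 63,000: Efua takes 63,000; Gideon's 63,000 share passes to Gideon's issue.
Gideon's share (63,000) is divided into 3 shares of 21,000: Samir, Sione, and Valentina each take 21,000.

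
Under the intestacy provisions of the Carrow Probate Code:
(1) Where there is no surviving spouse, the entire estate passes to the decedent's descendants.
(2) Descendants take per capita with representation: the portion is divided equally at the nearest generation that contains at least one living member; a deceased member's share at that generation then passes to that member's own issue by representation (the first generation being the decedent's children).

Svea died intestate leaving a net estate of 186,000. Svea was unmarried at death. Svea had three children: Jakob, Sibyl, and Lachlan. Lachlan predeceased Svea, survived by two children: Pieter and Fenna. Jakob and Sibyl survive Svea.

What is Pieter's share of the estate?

Pieter receives 31,000.

The entire 186,000 passes to the descendants.
That amount (186,000) is divided into 3 shares of 62,000: Jakob and Sibyl each take 62,000; Lachlan's 62,000 share passes to Lachlan's issue.
Lachlan's share (62,000) is divided into 2 shares of 31,000: Pieter and Fenna each take 31,000.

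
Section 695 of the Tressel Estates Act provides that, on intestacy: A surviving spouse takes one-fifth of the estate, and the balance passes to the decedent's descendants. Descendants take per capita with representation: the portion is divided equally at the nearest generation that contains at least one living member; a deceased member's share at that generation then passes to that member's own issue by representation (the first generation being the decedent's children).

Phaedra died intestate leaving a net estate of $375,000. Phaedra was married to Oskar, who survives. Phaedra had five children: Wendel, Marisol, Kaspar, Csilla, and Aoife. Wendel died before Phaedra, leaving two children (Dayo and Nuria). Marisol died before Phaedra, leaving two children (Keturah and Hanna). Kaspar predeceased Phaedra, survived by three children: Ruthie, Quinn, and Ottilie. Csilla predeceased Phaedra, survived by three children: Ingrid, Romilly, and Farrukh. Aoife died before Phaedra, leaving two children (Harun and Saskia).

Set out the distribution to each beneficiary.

Oskar: $75,000; Dayo: $25,000; Nuria: $25,000; Keturah: $25,000; Hanna: $25,000; Ruthie: $25,000; Quinn: $25,000; Ottilie: $25,000; Ingrid: $25,000; Romilly: $25,000; Farrukh: $25,000; Harun: $25,000; Saskia: $25,000

Oskar takes one-fifth of $375,000 = $75,000. The remaining $300,000 passes to the descendants.
No child survives, so the initial division is made at the grandchildren's generation.
The descendants' portion ($300,000) is divided into 12 shares of $25,000: Dayo, Nuria, Keturah, Hanna, Ruthie, Quinn, Ottilie, Ingrid, Romilly, Farrukh, Harun, and Saskia each take $25,000.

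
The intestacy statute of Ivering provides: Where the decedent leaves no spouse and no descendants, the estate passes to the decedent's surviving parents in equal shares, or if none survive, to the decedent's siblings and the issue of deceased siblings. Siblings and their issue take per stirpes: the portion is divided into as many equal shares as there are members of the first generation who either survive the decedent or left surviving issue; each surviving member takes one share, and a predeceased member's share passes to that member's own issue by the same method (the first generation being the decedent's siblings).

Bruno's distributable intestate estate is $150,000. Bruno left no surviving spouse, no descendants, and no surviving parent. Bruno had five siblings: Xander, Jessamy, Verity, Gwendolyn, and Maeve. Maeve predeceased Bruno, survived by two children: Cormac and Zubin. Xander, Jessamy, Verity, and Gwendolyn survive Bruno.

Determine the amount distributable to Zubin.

The entire $150,000 passes to the siblings and their issue.
That amount ($150,000) is divided into 5 shares of $30,000: Xander, Jessamy, Verity, and Gwendolyn each take $30,000; Maeve's $30,000 share passes to Maeve's issue.
Maeve's share ($30,000) is divided into 2 shares of $15,000: Cormac and Zubin each take $15,000.

Zubin receives $15,000.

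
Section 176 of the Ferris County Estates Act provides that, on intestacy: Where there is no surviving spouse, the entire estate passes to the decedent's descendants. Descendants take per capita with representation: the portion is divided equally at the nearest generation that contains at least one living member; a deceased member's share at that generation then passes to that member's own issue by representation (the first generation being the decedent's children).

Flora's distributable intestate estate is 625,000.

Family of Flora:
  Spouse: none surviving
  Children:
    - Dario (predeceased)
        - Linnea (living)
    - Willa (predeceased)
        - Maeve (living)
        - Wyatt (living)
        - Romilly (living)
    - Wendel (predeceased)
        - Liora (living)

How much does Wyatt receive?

The entire 625,000 passes to the descendants.
No child survives, so the initial division is made at the grandchildren's generation.
That amount (625,000) is divided into 5 shares of 125,000: Linnea, Maeve, Wyatt, Romilly, and Liora each take 125,000.

Wyatt receives 125,000.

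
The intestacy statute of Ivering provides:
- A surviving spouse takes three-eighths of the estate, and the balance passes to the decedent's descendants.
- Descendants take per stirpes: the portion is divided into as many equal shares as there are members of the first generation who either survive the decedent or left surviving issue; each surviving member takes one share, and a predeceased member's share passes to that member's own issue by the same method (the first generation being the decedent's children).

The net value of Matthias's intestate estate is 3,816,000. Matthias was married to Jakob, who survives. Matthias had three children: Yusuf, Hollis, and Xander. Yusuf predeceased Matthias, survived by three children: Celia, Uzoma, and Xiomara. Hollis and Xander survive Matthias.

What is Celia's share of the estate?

Celia receives 265,000.

Jakob takes three-eighths of 3,816,000 = 1,431,000. The remaining 2,385,000 passes to the descendants.
The descendants' portion (2,385,000) is divided into 3 shares of 795,000: Hollis and Xander each take 795,000; Yusuf's 795,000 share passes to Yusuf's issue.
Yusuf's share (795,000) is divided into 3 shares of 265,000: Celia, Uzoma, and Xiomara each take 265,000.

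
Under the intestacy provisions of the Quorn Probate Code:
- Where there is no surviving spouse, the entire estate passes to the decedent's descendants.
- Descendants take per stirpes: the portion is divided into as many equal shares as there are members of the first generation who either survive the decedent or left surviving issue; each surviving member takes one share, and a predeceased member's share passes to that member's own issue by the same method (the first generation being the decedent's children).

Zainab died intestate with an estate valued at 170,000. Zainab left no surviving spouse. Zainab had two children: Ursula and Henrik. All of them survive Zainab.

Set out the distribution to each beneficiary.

Ursula: 85,000; Henrik: 85,000

The entire 170,000 passes to the descendants.
That amount (170,000) is divided into 2 shares of 85,000: Ursula and Henrik each take 85,000.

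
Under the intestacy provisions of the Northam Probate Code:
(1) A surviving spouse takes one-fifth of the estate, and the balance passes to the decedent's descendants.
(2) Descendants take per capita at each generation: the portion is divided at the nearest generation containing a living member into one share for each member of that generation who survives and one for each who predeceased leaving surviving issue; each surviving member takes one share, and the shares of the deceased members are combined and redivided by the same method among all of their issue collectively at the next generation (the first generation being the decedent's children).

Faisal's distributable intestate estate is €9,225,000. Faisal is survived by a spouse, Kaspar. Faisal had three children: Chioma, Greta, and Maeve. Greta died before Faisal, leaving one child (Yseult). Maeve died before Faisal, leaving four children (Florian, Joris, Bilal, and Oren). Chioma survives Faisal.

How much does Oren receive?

Oren receives €984,000.

Kaspar takes one-fifth of €9,225,000 = €1,845,000. The remaining €7,380,000 passes to the descendants.
The descendants' portion (€7,380,000) is divided at the children's generation into 3 shares of €2,460,000. Chioma takes €2,460,000. The 2 shares of the deceased (Greta and Maeve) are combined into a pool of €4,920,000.
That pool (€4,920,000) is divided at the grandchildren's generation equally among Yseult, Florian, Joris, Bilal, and Oren: €984,000 each.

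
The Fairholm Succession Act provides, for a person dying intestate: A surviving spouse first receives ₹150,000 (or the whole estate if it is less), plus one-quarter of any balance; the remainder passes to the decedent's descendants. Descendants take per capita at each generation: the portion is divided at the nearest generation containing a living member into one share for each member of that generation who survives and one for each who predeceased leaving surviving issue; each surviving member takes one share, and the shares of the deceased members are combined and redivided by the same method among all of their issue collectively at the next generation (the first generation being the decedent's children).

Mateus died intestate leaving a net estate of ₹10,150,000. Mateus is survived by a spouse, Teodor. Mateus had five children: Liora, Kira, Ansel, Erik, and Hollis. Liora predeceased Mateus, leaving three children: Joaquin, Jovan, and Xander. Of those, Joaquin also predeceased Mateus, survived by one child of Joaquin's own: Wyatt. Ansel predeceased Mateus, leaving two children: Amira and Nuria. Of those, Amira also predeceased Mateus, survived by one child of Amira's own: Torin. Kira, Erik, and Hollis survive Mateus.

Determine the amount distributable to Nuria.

Teodor first takes ₹150,000, leaving a balance of ₹10,000,000. Teodor then takes one-quarter of the balance (₹2,500,000), for a total of ₹2,650,000. The remaining ₹7,500,000 passes to the descendants.
The descendants' portion (₹7,500,000) is divided at the children's generation into 5 shares of ₹1,500,000. Kira, Erik, and Hollis each take ₹1,500,000. The 2 shares of the deceased (Liora and Ansel) are combined into a pool of ₹3,000,000.
That pool (₹3,000,000) is divided at the grandchildren's generation into 5 shares of ₹600,000. Jovan, Xander, and Nuria each take ₹600,000. The 2 shares of the deceased (Joaquin and Amira) are combined into a pool of ₹1,200,000.
That pool (₹1,200,000) is divided at the great-grandchildren's generation equally among Wyatt and Torin: ₹600,000 each.

Nuria receives ₹600,000.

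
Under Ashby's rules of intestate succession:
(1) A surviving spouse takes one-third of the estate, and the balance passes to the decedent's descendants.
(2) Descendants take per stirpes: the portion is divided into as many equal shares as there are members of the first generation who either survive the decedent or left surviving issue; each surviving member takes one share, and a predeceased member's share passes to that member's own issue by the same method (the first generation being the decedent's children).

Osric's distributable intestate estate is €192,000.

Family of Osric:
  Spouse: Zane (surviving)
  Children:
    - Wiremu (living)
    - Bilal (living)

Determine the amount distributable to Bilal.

Zane takes one-third of €192,000 = €64,000. The remaining €128,000 passes to the descendants.
The descendants' portion (€128,000) is divided into 2 shares of €64,000: Wiremu and Bilal each take €64,000.

Bilal receives €64,000.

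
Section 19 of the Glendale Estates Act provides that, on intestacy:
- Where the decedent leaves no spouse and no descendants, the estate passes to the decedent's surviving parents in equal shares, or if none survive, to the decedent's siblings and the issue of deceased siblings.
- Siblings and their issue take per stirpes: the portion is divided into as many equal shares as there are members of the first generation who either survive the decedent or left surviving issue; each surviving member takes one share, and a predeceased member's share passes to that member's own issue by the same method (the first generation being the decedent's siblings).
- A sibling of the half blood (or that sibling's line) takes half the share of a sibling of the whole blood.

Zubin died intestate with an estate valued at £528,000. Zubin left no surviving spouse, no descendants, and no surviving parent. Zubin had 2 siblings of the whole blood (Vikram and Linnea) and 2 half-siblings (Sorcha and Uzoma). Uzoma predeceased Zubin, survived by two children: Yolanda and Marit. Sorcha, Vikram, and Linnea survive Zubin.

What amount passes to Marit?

The entire £528,000 passes to the siblings and their issue.
Counting each half-blood sibling's line as half a unit, there are 3 units in £528,000, so one unit is £176,000. Whole-blood lines (Vikram and Linnea) take £176,000 each; half-blood lines (Sorcha and Uzoma) take £88,000 each.
Uzoma's share (£88,000) is divided into 2 shares of £44,000: Yolanda and Marit each take £44,000.

Marit receives £44,000.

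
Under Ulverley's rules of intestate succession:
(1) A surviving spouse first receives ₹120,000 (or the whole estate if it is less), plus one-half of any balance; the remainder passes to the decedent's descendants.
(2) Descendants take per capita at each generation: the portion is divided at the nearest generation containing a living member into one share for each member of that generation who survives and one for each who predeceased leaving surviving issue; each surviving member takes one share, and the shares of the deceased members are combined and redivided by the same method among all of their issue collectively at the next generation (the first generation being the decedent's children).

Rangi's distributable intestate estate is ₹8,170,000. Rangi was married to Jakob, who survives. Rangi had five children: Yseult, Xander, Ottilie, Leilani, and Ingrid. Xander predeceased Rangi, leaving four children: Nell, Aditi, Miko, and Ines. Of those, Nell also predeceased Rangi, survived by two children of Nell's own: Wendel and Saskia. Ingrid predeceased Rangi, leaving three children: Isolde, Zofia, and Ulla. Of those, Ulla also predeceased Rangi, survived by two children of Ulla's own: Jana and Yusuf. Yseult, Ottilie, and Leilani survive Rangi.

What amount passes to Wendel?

Wendel receives ₹115,000.

Jakob first takes ₹120,000, leaving a balance of ₹8,050,000. Jakob then takes one-half of the balance (₹4,025,000), for a total of ₹4,145,000. The remaining ₹4,025,000 passes to the descendants.
The descendants' portion (₹4,025,000) is divided at the children's generation into 5 shares of ₹805,000. Yseult, Ottilie, and Leilani each take ₹805,000. The 2 shares of the deceased (Xander and Ingrid) are combined into a pool of ₹1,610,000.
That pool (₹1,610,000) is divided at the grandchildren's generation into 7 shares of ₹230,000. Aditi, Miko, Ines, Isolde, and Zofia each take ₹230,000. The 2 shares of the deceased (Nell and Ulla) are combined into a pool of ₹460,000.
That pool (₹460,000) is divided at the great-grandchildren's generation equally among Wendel, Saskia, Jana, and Yusuf: ₹115,000 each.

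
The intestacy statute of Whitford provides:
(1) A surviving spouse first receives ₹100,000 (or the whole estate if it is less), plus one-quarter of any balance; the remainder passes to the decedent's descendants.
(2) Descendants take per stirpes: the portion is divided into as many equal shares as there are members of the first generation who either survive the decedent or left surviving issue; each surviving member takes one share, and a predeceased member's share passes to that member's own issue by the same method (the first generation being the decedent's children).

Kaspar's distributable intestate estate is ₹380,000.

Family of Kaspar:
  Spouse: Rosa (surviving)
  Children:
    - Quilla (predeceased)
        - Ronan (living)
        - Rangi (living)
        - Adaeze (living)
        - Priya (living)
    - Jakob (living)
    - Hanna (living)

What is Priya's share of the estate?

Priya receives ₹17,500.

Rosa first takes ₹100,000, leaving a balance of ₹280,000. Rosa then takes one-quarter of the balance (₹70,000), for a total of ₹170,000. The remaining ₹210,000 passes to the descendants.
The descendants' portion (₹210,000) is divided into 3 shares of ₹70,000: Jakob and Hanna each take ₹70,000; Quilla's ₹70,000 share passes to Quilla's issue.
Quilla's share (₹70,000) is divided into 4 shares of ₹17,500: Ronan, Rangi, Adaeze, and Priya each take ₹17,500.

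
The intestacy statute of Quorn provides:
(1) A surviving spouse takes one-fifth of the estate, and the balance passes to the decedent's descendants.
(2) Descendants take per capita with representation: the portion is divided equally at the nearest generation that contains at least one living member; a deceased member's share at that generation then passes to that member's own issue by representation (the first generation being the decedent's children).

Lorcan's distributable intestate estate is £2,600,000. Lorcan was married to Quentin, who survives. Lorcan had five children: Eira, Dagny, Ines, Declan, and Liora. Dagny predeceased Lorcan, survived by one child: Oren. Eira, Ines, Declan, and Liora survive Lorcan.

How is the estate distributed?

Quentin: £520,000; Eira: £416,000; Oren: £416,000; Ines: £416,000; Declan: £416,000; Liora: £416,000

Quentin takes one-fifth of £2,600,000 = £520,000. The remaining £2,080,000 passes to the descendants.
The descendants' portion (£2,080,000) is divided into 5 shares of £416,000: Eira, Ines, Declan, and Liora each take £416,000; Dagny's £416,000 share passes to Dagny's issue.
Dagny's share (£416,000) passes entirely to Oren.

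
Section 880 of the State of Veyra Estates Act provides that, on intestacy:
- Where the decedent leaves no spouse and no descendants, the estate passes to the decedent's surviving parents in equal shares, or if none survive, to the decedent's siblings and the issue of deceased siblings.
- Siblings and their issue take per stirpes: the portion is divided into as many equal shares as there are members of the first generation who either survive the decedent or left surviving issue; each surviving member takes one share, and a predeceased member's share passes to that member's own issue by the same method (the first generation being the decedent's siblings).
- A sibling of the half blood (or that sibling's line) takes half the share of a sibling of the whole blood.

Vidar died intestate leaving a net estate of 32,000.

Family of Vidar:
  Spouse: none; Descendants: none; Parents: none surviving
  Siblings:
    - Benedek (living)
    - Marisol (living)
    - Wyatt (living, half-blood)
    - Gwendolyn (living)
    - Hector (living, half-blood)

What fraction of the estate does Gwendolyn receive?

The entire 32,000 passes to the siblings and their issue.
Counting each half-blood sibling's line as half a unit, there are 4 units in 32,000, so one unit is 8,000. Whole-blood lines (Benedek, Marisol, and Gwendolyn) take 8,000 each; half-blood lines (Wyatt and Hector) take 4,000 each.

Gwendolyn receives 1/4 of the estate.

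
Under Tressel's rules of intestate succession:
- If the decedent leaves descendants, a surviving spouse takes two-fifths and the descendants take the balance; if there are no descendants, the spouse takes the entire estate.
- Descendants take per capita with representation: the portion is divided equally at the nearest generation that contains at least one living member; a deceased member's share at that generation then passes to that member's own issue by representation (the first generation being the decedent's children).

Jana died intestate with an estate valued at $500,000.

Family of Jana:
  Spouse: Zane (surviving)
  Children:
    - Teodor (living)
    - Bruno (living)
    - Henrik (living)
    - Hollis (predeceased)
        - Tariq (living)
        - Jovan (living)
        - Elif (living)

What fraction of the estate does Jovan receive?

Zane takes two-fifths of $500,000 = $200,000. The remaining $300,000 passes to the descendants.
The descendants' portion ($300,000) is divided into 4 shares of $75,000: Teodor, Bruno, and Henrik each take $75,000; Hollis's $75,000 share passes to Hollis's issue.
Hollis's share ($75,000) is divided into 3 shares of $25,000: Tariq, Jovan, and Elif each take $25,000.

Jovan receives 1/20 of the estate.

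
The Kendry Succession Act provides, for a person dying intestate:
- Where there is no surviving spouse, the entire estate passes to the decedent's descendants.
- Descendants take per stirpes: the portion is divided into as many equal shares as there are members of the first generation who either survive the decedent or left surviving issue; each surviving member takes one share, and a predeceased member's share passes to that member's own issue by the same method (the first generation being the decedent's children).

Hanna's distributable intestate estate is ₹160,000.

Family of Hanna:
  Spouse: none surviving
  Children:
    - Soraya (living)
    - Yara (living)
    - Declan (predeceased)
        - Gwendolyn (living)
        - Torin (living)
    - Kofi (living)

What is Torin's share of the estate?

The entire ₹160,000 passes to the descendants.
That amount (₹160,000) is divided into 4 shares of ₹40,000: Soraya, Yara, and Kofi each take ₹40,000; Declan's ₹40,000 share passes to Declan's issue.
Declan's share (₹40,000) is divided into 2 shares of ₹20,000: Gwendolyn and Torin each take ₹20,000.

Torin receives ₹20,000.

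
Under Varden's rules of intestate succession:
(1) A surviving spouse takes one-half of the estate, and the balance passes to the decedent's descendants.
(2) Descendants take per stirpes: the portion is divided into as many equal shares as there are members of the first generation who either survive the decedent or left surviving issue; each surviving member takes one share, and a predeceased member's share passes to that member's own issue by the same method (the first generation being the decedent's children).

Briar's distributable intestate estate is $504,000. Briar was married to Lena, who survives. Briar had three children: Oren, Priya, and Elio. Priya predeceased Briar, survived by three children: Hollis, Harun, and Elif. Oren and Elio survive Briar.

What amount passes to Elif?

Lena takes one-half of $504,000 = $252,000. The remaining $252,000 passes to the descendants.
The descendants' portion ($252,000) is divided into 3 shares of $84,000: Oren and Elio each take $84,000; Priya's $84,000 share passes to Priya's issue.
Priya's share ($84,000) is divided into 3 shares of $28,000: Hollis, Harun, and Elif each take $28,000.

Elif receives $28,000.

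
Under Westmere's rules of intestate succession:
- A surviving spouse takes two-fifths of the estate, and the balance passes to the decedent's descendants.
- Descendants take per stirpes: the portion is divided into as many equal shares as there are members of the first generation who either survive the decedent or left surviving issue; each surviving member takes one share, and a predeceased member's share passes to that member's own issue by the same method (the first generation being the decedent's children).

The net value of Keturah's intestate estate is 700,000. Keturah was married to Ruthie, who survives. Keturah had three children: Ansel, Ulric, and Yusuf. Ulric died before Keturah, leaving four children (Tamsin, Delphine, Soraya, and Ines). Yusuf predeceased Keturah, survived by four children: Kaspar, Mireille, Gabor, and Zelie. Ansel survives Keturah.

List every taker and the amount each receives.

Ruthie: 280,000; Ansel: 140,000; Tamsin: 35,000; Delphine: 35,000; Soraya: 35,000; Ines: 35,000; Kaspar: 35,000; Mireille: 35,000; Gabor: 35,000; Zelie: 35,000

Ruthie takes two-fifths of 700,000 = 280,000. The remaining 420,000 passes to the descendants.
The descendants' portion (420,000) is divided into 3 shares of 140,000: Ansel takes 140,000; Ulric's 140,000 share passes to Ulric's issue; Yusuf's 140,000 share passes to Yusuf's issue.
Ulric's share (140,000) is divided into 4 shares of 35,000: Tamsin, Delphine, Soraya, and Ines each take 35,000.
Yusuf's share (140,000) is divided into 4 shares of 35,000: Kaspar, Mireille, Gabor, and Zelie each take 35,000.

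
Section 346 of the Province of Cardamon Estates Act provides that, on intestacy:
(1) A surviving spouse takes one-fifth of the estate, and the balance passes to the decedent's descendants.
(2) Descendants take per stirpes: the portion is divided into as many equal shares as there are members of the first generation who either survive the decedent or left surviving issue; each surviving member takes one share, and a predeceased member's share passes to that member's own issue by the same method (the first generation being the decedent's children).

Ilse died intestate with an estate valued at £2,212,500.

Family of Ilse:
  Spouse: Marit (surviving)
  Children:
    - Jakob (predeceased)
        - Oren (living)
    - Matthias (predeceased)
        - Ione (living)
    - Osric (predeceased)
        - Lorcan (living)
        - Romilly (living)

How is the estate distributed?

Marit: £442,500; Oren: £590,000; Ione: £590,000; Lorcan: £295,000; Romilly: £295,000

Marit takes one-fifth of £2,212,500 = £442,500. The remaining £1,770,000 passes to the descendants.
The descendants' portion (£1,770,000) is divided into 3 shares of £590,000: Jakob's £590,000 share passes to Jakob's issue; Matthias's £590,000 share passes to Matthias's issue; Osric's £590,000 share passes to Osric's issue.
Jakob's share (£590,000) passes entirely to Oren.
Matthias's share (£590,000) passes entirely to Ione.
Osric's share (£590,000) is divided into 2 shares of £295,000: Lorcan and Romilly each take £295,000.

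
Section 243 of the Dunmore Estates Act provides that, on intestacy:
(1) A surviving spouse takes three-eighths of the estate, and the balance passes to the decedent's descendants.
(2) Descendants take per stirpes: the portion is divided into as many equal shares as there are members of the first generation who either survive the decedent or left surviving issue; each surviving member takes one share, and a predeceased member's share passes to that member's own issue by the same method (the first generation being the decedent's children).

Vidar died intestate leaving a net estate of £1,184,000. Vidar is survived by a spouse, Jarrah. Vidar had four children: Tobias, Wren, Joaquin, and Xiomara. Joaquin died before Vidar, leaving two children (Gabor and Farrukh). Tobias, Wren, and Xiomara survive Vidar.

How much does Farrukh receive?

Farrukh receives £92,500.

Jarrah takes three-eighths of £1,184,000 = £444,000. The remaining £740,000 passes to the descendants.
The descendants' portion (£740,000) is divided into 4 shares of £185,000: Tobias, Wren, and Xiomara each take £185,000; Joaquin's £185,000 share passes to Joaquin's issue.
Joaquin's share (£185,000) is divided into 2 shares of £92,500: Gabor and Farrukh each take £92,500.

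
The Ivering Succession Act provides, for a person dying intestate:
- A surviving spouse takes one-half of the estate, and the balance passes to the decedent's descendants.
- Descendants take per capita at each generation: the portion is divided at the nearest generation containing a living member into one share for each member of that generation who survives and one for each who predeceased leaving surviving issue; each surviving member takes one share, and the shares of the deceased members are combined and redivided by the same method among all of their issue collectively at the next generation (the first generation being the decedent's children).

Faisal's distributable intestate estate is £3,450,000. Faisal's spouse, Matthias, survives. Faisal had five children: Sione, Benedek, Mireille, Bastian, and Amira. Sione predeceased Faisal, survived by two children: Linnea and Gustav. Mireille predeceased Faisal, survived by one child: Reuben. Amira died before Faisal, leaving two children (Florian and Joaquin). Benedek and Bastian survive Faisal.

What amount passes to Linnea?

Linnea receives £207,000.

Matthias takes one-half of £3,450,000 = £1,725,000. The remaining £1,725,000 passes to the descendants.
The descendants' portion (£1,725,000) is divided at the children's generation into 5 shares of £345,000. Benedek and Bastian each take £345,000. The 3 shares of the deceased (Sione, Mireille, and Amira) are combined into a pool of £1,035,000.
That pool (£1,035,000) is divided at the grandchildren's generation equally among Linnea, Gustav, Reuben, Florian, and Joaquin: £207,000 each.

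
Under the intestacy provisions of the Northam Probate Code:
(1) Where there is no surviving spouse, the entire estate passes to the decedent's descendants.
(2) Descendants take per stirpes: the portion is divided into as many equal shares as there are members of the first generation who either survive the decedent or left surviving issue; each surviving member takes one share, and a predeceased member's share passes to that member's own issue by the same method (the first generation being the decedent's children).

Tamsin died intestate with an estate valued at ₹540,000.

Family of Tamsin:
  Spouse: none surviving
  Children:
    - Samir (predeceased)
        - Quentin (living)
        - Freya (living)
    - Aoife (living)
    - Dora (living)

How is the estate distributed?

The entire ₹540,000 passes to the descendants.
That amount (₹540,000) is divided into 3 shares of ₹180,000: Aoife and Dora each take ₹180,000; Samir's ₹180,000 share passes to Samir's issue.
Samir's share (₹180,000) is divided into 2 shares of ₹90,000: Quentin and Freya each take ₹90,000.

Quentin: ₹90,000; Freya: ₹90,000; Aoife: ₹180,000; Dora: ₹180,000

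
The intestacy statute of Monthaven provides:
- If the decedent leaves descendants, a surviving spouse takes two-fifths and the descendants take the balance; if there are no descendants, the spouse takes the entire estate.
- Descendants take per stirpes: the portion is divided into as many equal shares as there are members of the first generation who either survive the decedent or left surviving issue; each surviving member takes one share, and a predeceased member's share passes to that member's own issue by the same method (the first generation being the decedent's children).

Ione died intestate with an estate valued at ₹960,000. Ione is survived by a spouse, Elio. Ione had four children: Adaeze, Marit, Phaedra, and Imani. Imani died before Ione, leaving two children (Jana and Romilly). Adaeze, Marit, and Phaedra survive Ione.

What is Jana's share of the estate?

Jana receives ₹72,000.

Elio takes two-fifths of ₹960,000 = ₹384,000. The remaining ₹576,000 passes to the descendants.
The descendants' portion (₹576,000) is divided into 4 shares of ₹144,000: Adaeze, Marit, and Phaedra each take ₹144,000; Imani's ₹144,000 share passes to Imani's issue.
Imani's share (₹144,000) is divided into 2 shares of ₹72,000: Jana and Romilly each take ₹72,000.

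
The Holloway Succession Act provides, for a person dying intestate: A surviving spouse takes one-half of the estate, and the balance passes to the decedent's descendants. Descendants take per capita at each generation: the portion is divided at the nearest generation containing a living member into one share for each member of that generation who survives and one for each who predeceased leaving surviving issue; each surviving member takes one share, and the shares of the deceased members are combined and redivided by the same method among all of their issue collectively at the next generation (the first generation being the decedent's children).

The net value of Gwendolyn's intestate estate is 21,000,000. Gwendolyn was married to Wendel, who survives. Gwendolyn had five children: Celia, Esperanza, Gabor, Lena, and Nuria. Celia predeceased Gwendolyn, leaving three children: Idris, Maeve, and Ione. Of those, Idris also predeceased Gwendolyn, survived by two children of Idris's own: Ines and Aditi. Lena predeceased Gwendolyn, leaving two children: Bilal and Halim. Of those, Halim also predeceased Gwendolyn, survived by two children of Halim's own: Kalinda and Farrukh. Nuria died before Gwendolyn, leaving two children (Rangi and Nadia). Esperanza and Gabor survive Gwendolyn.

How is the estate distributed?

Wendel takes one-half of 21,000,000 = 10,500,000. The remaining 10,500,000 passes to the descendants.
The descendants' portion (10,500,000) is divided at the children's generation into 5 shares of 2,100,000. Esperanza and Gabor each take 2,100,000. The 3 shares of the deceased (Celia, Lena, and Nuria) are combined into a pool of 6,300,000.
That pool (6,300,000) is divided at the grandchildren's generation into 7 shares of 900,000. Maeve, Ione, Bilal, Rangi, and Nadia each take 900,000. The 2 shares of the deceased (Idris and Halim) are combined into a pool of 1,800,000.
That pool (1,800,000) is divided at the great-grandchildren's generation equally among Ines, Aditi, Kalinda, and Farrukh: 450,000 each.

Wendel: 10,500,000; Ines: 450,000; Aditi: 450,000; Maeve: 900,000; Ione: 900,000; Esperanza: 2,100,000; Gabor: 2,100,000; Bilal: 900,000; Kalinda: 450,000; Farrukh: 450,000; Rangi: 900,000; Nadia: 900,000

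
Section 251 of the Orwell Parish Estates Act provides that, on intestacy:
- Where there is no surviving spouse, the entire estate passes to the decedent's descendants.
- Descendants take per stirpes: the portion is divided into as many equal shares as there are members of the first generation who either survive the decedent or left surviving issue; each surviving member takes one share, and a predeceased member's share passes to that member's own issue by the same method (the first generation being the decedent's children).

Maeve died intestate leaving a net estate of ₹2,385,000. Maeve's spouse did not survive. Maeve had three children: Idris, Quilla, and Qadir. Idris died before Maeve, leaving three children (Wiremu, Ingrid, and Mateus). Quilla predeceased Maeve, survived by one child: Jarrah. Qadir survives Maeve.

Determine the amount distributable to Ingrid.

The entire ₹2,385,000 passes to the descendants.
That amount (₹2,385,000) is divided into 3 shares of ₹795,000: Qadir takes ₹795,000; Idris's ₹795,000 share passes to Idris's issue; Quilla's ₹795,000 share passes to Quilla's issue.
Idris's share (₹795,000) is divided into 3 shares of ₹265,000: Wiremu, Ingrid, and Mateus each take ₹265,000.
Quilla's share (₹795,000) passes entirely to Jarrah.

Ingrid receives ₹265,000.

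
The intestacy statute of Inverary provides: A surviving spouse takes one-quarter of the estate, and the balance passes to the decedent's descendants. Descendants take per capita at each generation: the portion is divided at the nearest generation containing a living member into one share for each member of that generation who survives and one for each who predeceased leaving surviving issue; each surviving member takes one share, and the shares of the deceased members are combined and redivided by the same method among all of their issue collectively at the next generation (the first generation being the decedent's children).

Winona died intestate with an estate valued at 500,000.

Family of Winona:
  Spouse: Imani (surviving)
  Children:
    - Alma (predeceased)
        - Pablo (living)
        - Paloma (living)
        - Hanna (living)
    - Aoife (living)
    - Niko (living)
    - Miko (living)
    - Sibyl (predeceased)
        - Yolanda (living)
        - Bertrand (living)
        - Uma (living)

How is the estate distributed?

Imani: 125,000; Pablo: 25,000; Paloma: 25,000; Hanna: 25,000; Aoife: 75,000; Niko: 75,000; Miko: 75,000; Yolanda: 25,000; Bertrand: 25,000; Uma: 25,000

Imani takes one-quarter of 500,000 = 125,000. The remaining 375,000 passes to the descendants.
The descendants' portion (375,000) is divided at the children's generation into 5 shares of 75,000. Aoife, Niko, and Miko each take 75,000. The 2 shares of the deceased (Alma and Sibyl) are combined into a pool of 150,000.
That pool (150,000) is divided at the grandchildren's generation equally among Pablo, Paloma, Hanna, Yolanda, Bertrand, and Uma: 25,000 each.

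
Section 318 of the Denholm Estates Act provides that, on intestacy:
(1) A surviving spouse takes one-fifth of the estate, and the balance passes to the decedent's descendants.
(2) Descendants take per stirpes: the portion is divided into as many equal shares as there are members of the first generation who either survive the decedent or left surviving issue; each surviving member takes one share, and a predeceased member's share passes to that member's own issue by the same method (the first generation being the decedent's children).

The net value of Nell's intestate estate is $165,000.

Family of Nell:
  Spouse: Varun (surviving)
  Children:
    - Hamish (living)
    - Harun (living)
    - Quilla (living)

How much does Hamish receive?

Hamish receives $44,000.

Varun takes one-fifth of $165,000 = $33,000. The remaining $132,000 passes to the descendants.
The descendants' portion ($132,000) is divided into 3 shares of $44,000: Hamish, Harun, and Quilla each take $44,000.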